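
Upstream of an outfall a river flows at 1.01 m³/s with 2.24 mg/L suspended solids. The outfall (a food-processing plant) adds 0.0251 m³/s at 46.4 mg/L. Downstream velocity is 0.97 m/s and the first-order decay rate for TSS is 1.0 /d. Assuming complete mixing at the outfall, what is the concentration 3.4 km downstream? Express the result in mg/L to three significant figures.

3.18 mg/L

After complete mixing, C₀ = (0.0251·46.4 + 1.01·2.24) / 1.035 = 3.311 mg/L.
Travel time t = 3400 m / 0.97 m/s = 3505 s = 0.04057 d.
C = 3.311·exp(−1.0·0.04057) = 3.311·0.9602 = 3.179 mg/L.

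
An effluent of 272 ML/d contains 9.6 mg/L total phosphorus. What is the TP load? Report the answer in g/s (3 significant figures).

272 ML/d = 3.148 m³/s.
Mass flux = Q·C = 3.148 m³/s × 9.6 g/m³ = 30.22 g/s.

30.2 g/s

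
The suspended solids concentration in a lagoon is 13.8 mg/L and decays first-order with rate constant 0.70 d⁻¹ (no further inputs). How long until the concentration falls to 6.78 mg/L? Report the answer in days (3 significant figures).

t = ln(C₀/C)/k = ln(13.8/6.78)/0.70 = 0.7107/0.70 = 1.015 d.

1.02 d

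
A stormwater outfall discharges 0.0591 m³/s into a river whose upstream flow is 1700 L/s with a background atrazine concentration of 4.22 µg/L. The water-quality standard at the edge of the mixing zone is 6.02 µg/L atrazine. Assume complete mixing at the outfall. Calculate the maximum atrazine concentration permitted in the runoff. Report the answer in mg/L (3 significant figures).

0.0578 mg/L

1700 L/s = 1.7 m³/s.
4.22 µg/L = 0.00422 mg/L.
6.02 µg/L = 0.00602 mg/L.
Mass balance: 0.00602·1.759 = 0.0591·Cₑ + 1.7·0.00422.
Cₑ = (0.01059 − 0.007174) / 0.0591 = 0.0578 mg/L.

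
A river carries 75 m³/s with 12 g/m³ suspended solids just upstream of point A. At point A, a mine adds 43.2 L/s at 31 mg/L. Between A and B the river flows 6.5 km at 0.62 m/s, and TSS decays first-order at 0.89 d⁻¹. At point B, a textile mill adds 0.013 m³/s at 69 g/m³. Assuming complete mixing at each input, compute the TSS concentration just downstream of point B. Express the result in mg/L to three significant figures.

43.2 L/s = 0.0432 m³/s.
After input A: C = (75·12 + 0.0432·31) / 75.04 = 12.01 mg/L.
Over the 6.5 km reach to input B (t = 1.048e+04 s = 0.1213 d), decay gives C = 12.01·exp(−0.89·0.1213) = 10.78 mg/L.
After input B: C = (75.04·10.78 + 0.013·69) / 75.06 = 10.79 mg/L.

10.8 mg/L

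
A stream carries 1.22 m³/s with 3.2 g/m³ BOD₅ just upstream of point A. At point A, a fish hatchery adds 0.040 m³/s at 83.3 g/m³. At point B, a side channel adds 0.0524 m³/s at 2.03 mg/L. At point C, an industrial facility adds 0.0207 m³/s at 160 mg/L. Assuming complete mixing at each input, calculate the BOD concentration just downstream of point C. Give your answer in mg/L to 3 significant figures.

After input A: C = (1.22·3.2 + 0.04·83.3) / 1.26 = 5.743 mg/L.
After input B: C = (1.26·5.743 + 0.0524·2.03) / 1.312 = 5.595 mg/L.
After input C: C = (1.312·5.595 + 0.0207·160) / 1.333 = 7.992 mg/L.

7.99 mg/L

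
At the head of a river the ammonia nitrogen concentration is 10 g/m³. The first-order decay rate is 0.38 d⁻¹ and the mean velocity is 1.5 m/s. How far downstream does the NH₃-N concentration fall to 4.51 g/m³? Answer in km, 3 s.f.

272 km

From C = C₀·e^(−kt), t = ln(C₀/C)/k = ln(10/4.51)/0.38 = 0.7963/0.38 = 2.095 d.
Distance = v·t = 1.5 m/s × 1.811e+05 s = 2.716e+05 m = 271.6 km.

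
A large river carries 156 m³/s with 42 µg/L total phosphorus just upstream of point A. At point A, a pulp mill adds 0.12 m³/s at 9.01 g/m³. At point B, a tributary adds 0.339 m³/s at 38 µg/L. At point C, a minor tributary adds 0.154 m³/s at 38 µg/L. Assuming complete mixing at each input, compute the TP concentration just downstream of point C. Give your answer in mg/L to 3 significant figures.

0.0489 mg/L

42 µg/L = 0.042 mg/L.
After input A: C = (156·0.042 + 0.12·9.01) / 156.1 = 0.04889 mg/L.
38 µg/L = 0.038 mg/L.
After input B: C = (156.1·0.04889 + 0.339·0.038) / 156.5 = 0.04887 mg/L.
38 µg/L = 0.038 mg/L.
After input C: C = (156.5·0.04887 + 0.154·0.038) / 156.6 = 0.04886 mg/L.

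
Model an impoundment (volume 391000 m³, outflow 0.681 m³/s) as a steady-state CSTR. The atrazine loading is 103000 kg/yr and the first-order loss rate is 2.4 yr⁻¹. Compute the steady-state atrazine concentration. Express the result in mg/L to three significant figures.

Outflow Q = 0.681 m³/s × 3.156e+07 s/yr = 2.149e+07 m³/yr.
Steady-state CSTR mass balance: W = Q·C + k·V·C, so C = W/(Q + kV).
Q + kV = 2.149e+07 + 2.4·391000 = 2.243e+07 m³/yr.
C = 103000/2.243e+07 = 0.004592 kg/m³ = 4.592 mg/L.

4.59 mg/L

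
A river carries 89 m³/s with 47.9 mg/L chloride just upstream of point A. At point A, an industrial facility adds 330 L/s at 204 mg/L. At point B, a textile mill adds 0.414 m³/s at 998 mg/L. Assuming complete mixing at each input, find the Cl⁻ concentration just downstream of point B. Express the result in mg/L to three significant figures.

52.9 mg/L

330 L/s = 0.33 m³/s.
After input A: C = (89·47.9 + 0.33·204) / 89.33 = 48.48 mg/L.
After input B: C = (89.33·48.48 + 0.414·998) / 89.74 = 52.86 mg/L.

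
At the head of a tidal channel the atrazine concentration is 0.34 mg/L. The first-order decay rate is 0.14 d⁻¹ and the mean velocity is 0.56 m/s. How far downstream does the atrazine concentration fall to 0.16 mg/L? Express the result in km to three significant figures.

261 km

From C = C₀·e^(−kt), t = ln(C₀/C)/k = ln(0.34/0.16)/0.14 = 0.7538/0.14 = 5.384 d.
Distance = v·t = 0.56 m/s × 4.652e+05 s = 2.605e+05 m = 260.5 km.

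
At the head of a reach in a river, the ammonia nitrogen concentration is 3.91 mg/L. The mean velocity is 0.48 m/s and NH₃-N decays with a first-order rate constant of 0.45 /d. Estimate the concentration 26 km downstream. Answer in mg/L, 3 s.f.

Travel time t = 26 km / 0.48 m/s = 2.6e+04/0.48 = 5.417e+04 s = 0.6269 d.
First-order decay: C = 3.91·exp(−0.45·0.6269) = 3.91·0.7542 = 2.949 mg/L.

2.95 mg/L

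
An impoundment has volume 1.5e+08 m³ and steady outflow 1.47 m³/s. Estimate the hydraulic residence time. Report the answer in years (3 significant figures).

3.23 yr

Q = 1.47 m³/s × 3.156e+07 s/yr = 4.639e+07 m³/yr.
Hydraulic residence time τ = V/Q = 1.5e+08/4.639e+07 = 3.233 yr.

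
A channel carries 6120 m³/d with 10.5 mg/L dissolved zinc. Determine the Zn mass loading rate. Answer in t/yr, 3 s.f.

23.5 t/yr

6120 m³/d = 0.07083 m³/s.
Mass flux = Q·C = 0.07083 m³/s × 10.5 g/m³ = 0.7438 g/s.
= 0.7438 g/s × 31.56 = 23.47 t/yr.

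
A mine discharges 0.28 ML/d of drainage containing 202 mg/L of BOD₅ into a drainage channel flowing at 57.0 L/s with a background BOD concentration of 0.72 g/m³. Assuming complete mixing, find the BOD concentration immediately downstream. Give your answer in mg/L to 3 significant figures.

11.5 mg/L

0.28 ML/d = 0.003241 m³/s.
57.0 L/s = 0.057 m³/s.
Flow-weighted mixing gives C = (0.003241·202 + 0.057·0.72) / (0.003241 + 0.057) = 0.6957/0.06024 = 11.55 mg/L.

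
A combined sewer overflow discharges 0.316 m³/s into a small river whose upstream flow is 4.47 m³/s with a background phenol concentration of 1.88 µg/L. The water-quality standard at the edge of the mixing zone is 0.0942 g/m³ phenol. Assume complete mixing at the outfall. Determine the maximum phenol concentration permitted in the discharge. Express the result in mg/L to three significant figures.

1.88 µg/L = 0.00188 mg/L.
Mass balance: 0.0942·4.786 = 0.316·Cₑ + 4.47·0.00188.
Cₑ = (0.4508 − 0.008404) / 0.316 = 1.4 mg/L.

1.40 mg/L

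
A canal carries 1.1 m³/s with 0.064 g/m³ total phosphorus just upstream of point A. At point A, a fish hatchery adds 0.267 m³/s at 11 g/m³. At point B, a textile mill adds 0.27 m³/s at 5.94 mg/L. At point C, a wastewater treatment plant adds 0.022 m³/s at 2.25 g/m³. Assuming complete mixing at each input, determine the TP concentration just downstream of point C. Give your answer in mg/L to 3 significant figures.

After input A: C = (1.1·0.064 + 0.267·11) / 1.367 = 2.2 mg/L.
After input B: C = (1.367·2.2 + 0.27·5.94) / 1.637 = 2.817 mg/L.
After input C: C = (1.637·2.817 + 0.022·2.25) / 1.659 = 2.809 mg/L.

2.81 mg/L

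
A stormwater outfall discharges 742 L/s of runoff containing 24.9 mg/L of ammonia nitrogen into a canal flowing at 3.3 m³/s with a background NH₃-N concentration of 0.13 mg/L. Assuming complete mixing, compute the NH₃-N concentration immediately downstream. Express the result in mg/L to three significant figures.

742 L/s = 0.742 m³/s.
Conservation of mass across the mixing zone: C = (0.742·24.9 + 3.3·0.13) / (0.742 + 3.3) = 18.9/4.042 = 4.677 mg/L.

4.68 mg/L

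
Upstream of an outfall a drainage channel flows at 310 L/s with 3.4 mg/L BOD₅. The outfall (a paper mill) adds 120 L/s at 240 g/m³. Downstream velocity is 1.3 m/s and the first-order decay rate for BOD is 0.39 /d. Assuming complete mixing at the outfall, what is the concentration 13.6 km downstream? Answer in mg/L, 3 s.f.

66.2 mg/L

120 L/s = 0.12 m³/s.
310 L/s = 0.31 m³/s.
After complete mixing, C₀ = (0.12·240 + 0.31·3.4) / 0.43 = 69.43 mg/L.
Travel time t = 1.36e+04 m / 1.3 m/s = 1.046e+04 s = 0.1211 d.
C = 69.43·exp(−0.39·0.1211) = 69.43·0.9539 = 66.23 mg/L.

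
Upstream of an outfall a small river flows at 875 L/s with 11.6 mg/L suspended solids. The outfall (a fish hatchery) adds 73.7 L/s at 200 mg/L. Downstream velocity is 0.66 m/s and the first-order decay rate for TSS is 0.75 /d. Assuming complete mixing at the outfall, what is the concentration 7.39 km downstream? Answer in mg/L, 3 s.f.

23.8 mg/L

73.7 L/s = 0.0737 m³/s.
875 L/s = 0.875 m³/s.
After complete mixing, C₀ = (0.0737·200 + 0.875·11.6) / 0.9487 = 26.24 mg/L.
Travel time t = 7390 m / 0.66 m/s = 1.12e+04 s = 0.1296 d.
C = 26.24·exp(−0.75·0.1296) = 26.24·0.9074 = 23.81 mg/L.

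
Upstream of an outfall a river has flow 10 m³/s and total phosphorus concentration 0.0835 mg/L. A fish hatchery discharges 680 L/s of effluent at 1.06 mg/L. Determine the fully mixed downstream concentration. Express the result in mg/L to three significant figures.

0.146 mg/L

680 L/s = 0.68 m³/s.
By mass balance at complete mixing, C = (0.68·1.06 + 10·0.0835) / (0.68 + 10) = 1.556/10.68 = 0.1457 mg/L.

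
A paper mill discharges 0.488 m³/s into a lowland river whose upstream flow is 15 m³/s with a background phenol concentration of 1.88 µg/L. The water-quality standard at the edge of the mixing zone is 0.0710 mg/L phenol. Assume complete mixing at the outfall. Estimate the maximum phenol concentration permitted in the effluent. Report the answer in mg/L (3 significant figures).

2.20 mg/L

1.88 µg/L = 0.00188 mg/L.
Mass balance: 0.071·15.49 = 0.488·Cₑ + 15·0.00188.
Cₑ = (1.1 − 0.0282) / 0.488 = 2.196 mg/L.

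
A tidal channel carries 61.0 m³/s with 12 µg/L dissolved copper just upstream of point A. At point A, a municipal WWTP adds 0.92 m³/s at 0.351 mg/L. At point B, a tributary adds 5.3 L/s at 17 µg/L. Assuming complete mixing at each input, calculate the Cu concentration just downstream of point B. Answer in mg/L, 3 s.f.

0.0170 mg/L

12 µg/L = 0.012 mg/L.
After input A: C = (61·0.012 + 0.92·0.351) / 61.92 = 0.01704 mg/L.
5.3 L/s = 0.0053 m³/s.
17 µg/L = 0.017 mg/L.
After input B: C = (61.92·0.01704 + 0.0053·0.017) / 61.93 = 0.01704 mg/L.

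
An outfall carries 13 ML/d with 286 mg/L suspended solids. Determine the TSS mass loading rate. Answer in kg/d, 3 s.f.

13 ML/d = 0.1505 m³/s.
Mass flux = Q·C = 0.1505 m³/s × 286 g/m³ = 43.03 g/s.
= 43.03 g/s × 86.4 = 3718 kg/d.

3720 kg/d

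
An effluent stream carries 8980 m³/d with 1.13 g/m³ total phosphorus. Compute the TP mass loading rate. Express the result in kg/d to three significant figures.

10.1 kg/d

8980 m³/d = 0.1039 m³/s.
Mass flux = Q·C = 0.1039 m³/s × 1.13 g/m³ = 0.1174 g/s.
= 0.1174 g/s × 86.4 = 10.15 kg/d.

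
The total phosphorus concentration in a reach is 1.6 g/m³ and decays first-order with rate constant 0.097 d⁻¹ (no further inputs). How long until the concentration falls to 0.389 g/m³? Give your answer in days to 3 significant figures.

14.6 d

t = ln(C₀/C)/k = ln(1.6/0.389)/0.097 = 1.414/0.097 = 14.58 d.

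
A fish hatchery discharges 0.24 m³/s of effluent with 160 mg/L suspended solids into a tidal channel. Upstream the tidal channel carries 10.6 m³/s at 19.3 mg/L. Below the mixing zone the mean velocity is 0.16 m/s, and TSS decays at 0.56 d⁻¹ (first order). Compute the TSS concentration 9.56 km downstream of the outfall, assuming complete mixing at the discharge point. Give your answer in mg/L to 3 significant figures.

15.2 mg/L

After complete mixing, C₀ = (0.24·160 + 10.6·19.3) / 10.84 = 22.42 mg/L.
Travel time t = 9560 m / 0.16 m/s = 5.975e+04 s = 0.6916 d.
C = 22.42·exp(−0.56·0.6916) = 22.42·0.6789 = 15.22 mg/L.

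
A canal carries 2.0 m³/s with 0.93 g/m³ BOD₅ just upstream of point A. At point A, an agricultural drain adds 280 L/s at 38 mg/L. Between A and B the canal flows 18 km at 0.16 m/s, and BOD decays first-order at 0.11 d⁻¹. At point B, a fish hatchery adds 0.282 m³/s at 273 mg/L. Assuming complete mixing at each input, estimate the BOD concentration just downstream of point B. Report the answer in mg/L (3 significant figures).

280 L/s = 0.28 m³/s.
After input A: C = (2·0.93 + 0.28·38) / 2.28 = 5.482 mg/L.
Over the 18 km reach to input B (t = 1.125e+05 s = 1.302 d), decay gives C = 5.482·exp(−0.11·1.302) = 4.751 mg/L.
After input B: C = (2.28·4.751 + 0.282·273) / 2.562 = 34.28 mg/L.

34.3 mg/L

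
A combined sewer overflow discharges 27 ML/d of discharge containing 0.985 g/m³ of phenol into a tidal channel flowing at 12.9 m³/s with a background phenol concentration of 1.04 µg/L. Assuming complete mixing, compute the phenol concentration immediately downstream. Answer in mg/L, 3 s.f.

0.0243 mg/L

27 ML/d = 0.3125 m³/s.
1.04 µg/L = 0.00104 mg/L.
Flow-weighted mixing gives C = (0.3125·0.985 + 12.9·0.00104) / (0.3125 + 12.9) = 0.3212/13.21 = 0.02431 mg/L.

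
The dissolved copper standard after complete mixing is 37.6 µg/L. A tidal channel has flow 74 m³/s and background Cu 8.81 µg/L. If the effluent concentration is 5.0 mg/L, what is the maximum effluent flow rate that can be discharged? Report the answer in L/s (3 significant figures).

429 L/s

8.81 µg/L = 0.00881 mg/L.
37.6 µg/L = 0.0376 mg/L.
Mass balance at complete mixing: C_std·(Q_w + Q_r) = Q_w·C_e + Q_r·C_b.
Rearranging, Q_w = Q_r·(C_std − C_b)/(C_e − C_std) = 74·(0.0376 − 0.00881) / (5 − 0.0376) = 0.4293 m³/s.
= 429.3 L/s.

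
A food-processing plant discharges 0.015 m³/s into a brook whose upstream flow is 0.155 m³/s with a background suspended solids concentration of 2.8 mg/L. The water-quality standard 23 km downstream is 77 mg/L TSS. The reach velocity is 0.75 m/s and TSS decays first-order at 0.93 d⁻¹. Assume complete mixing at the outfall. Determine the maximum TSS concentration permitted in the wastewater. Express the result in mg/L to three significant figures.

1190 mg/L

Travel time to the compliance point: t = 2.3e+04/0.75 = 3.067e+04 s = 0.3549 d; decay factor exp(−0.93·0.3549) = 0.7189.
So the concentration just after mixing may be at most 77/0.7189 = 107.1 mg/L.
Mass balance: 107.1·0.17 = 0.015·Cₑ + 0.155·2.8.
Cₑ = (18.21 − 0.434) / 0.015 = 1185 mg/L.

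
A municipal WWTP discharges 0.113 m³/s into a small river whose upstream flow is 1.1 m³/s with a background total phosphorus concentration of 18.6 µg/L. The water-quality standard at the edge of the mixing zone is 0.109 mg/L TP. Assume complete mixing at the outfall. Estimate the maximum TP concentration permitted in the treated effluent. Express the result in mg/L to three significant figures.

0.989 mg/L

18.6 µg/L = 0.0186 mg/L.
Mass balance: 0.109·1.213 = 0.113·Cₑ + 1.1·0.0186.
Cₑ = (0.1322 − 0.02046) / 0.113 = 0.989 mg/L.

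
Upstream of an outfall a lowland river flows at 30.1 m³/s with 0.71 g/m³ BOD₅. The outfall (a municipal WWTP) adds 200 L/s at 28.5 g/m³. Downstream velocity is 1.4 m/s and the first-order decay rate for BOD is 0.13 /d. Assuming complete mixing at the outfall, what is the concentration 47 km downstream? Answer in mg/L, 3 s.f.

200 L/s = 0.2 m³/s.
After complete mixing, C₀ = (0.2·28.5 + 30.1·0.71) / 30.3 = 0.8934 mg/L.
Travel time t = 4.7e+04 m / 1.4 m/s = 3.357e+04 s = 0.3886 d.
C = 0.8934·exp(−0.13·0.3886) = 0.8934·0.9507 = 0.8494 mg/L.

0.849 mg/L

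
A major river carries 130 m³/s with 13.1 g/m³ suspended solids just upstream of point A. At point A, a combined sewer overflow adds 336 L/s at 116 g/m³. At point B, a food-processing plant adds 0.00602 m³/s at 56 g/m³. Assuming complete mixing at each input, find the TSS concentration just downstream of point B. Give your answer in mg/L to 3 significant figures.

336 L/s = 0.336 m³/s.
After input A: C = (130·13.1 + 0.336·116) / 130.3 = 13.37 mg/L.
After input B: C = (130.3·13.37 + 0.00602·56) / 130.3 = 13.37 mg/L.

13.4 mg/L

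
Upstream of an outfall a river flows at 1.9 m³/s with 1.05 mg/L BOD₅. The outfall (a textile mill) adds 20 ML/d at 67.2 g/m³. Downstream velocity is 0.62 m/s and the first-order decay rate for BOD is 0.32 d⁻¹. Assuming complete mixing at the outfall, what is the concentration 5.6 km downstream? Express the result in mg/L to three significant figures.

20 ML/d = 0.2315 m³/s.
After complete mixing, C₀ = (0.2315·67.2 + 1.9·1.05) / 2.131 = 8.234 mg/L.
Travel time t = 5600 m / 0.62 m/s = 9032 s = 0.1045 d.
C = 8.234·exp(−0.32·0.1045) = 8.234·0.9671 = 7.963 mg/L.

7.96 mg/L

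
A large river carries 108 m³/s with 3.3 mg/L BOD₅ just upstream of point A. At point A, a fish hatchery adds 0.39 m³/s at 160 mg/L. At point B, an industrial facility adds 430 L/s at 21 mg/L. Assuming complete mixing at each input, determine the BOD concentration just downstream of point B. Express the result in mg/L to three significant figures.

After input A: C = (108·3.3 + 0.39·160) / 108.4 = 3.864 mg/L.
430 L/s = 0.43 m³/s.
After input B: C = (108.4·3.864 + 0.43·21) / 108.8 = 3.932 mg/L.

3.93 mg/L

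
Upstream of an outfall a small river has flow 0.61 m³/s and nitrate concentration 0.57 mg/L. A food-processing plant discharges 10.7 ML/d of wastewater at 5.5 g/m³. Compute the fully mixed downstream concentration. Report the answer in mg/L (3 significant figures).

10.7 ML/d = 0.1238 m³/s.
Flow-weighted mixing gives C = (0.1238·5.5 + 0.61·0.57) / (0.1238 + 0.61) = 1.029/0.7338 = 1.402 mg/L.

1.40 mg/L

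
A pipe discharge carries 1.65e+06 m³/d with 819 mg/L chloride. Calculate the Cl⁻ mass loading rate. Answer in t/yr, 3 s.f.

494000 t/yr

1.65e+06 m³/d = 19.1 m³/s.
Mass flux = Q·C = 19.1 m³/s × 819 g/m³ = 1.564e+04 g/s.
= 1.564e+04 g/s × 31.56 = 4.936e+05 t/yr.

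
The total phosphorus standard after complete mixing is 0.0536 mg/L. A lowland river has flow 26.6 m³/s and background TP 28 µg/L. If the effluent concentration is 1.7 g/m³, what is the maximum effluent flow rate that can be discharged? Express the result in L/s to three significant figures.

28 µg/L = 0.028 mg/L.
Mass balance at complete mixing: C_std·(Q_w + Q_r) = Q_w·C_e + Q_r·C_b.
Rearranging, Q_w = Q_r·(C_std − C_b)/(C_e − C_std) = 26.6·(0.0536 − 0.028) / (1.7 − 0.0536) = 0.4136 m³/s.
= 413.6 L/s.

414 L/s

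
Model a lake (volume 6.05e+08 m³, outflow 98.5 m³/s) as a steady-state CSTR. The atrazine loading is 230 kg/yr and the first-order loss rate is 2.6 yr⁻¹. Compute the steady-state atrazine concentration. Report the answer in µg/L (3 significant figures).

Outflow Q = 98.5 m³/s × 3.156e+07 s/yr = 3.108e+09 m³/yr.
Steady-state CSTR mass balance: W = Q·C + k·V·C, so C = W/(Q + kV).
Q + kV = 3.108e+09 + 2.6·6.05e+08 = 4.681e+09 m³/yr.
C = 230/4.681e+09 = 4.913e-08 kg/m³ = 4.913e-05 mg/L = 0.04913 µg/L.

0.0491 µg/L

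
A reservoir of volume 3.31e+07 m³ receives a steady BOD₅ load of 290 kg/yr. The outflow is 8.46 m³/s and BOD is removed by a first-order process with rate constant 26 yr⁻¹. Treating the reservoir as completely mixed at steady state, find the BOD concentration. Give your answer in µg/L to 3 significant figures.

Outflow Q = 8.46 m³/s × 3.156e+07 s/yr = 2.67e+08 m³/yr.
Steady-state CSTR mass balance: W = Q·C + k·V·C, so C = W/(Q + kV).
Q + kV = 2.67e+08 + 26·3.31e+07 = 1.128e+09 m³/yr.
C = 290/1.128e+09 = 2.572e-07 kg/m³ = 0.0002572 mg/L = 0.2572 µg/L.

0.257 µg/L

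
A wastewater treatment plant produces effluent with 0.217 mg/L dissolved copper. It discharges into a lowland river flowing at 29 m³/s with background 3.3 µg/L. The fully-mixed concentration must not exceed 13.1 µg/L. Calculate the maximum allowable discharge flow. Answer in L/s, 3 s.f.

3.3 µg/L = 0.0033 mg/L.
13.1 µg/L = 0.0131 mg/L.
Mass balance at complete mixing: C_std·(Q_w + Q_r) = Q_w·C_e + Q_r·C_b.
Rearranging, Q_w = Q_r·(C_std − C_b)/(C_e − C_std) = 29·(0.0131 − 0.0033) / (0.217 − 0.0131) = 1.394 m³/s.
= 1394 L/s.

1390 L/s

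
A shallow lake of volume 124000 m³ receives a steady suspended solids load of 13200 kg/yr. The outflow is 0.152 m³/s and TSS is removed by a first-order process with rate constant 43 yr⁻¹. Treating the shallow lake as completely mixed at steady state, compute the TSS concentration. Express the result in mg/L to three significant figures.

1.30 mg/L

Outflow Q = 0.152 m³/s × 3.156e+07 s/yr = 4.797e+06 m³/yr.
Steady-state CSTR mass balance: W = Q·C + k·V·C, so C = W/(Q + kV).
Q + kV = 4.797e+06 + 43·124000 = 1.013e+07 m³/yr.
C = 13200/1.013e+07 = 0.001303 kg/m³ = 1.303 mg/L.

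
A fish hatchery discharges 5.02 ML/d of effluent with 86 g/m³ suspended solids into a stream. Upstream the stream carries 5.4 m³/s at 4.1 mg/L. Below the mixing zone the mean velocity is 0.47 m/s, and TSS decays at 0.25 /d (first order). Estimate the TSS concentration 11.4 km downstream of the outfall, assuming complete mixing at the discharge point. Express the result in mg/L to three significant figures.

4.63 mg/L

5.02 ML/d = 0.0581 m³/s.
After complete mixing, C₀ = (0.0581·86 + 5.4·4.1) / 5.458 = 4.972 mg/L.
Travel time t = 1.14e+04 m / 0.47 m/s = 2.426e+04 s = 0.2807 d.
C = 4.972·exp(−0.25·0.2807) = 4.972·0.9322 = 4.635 mg/L.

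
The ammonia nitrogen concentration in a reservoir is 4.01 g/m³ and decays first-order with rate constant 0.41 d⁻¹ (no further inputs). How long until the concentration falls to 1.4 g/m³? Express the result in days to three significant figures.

2.57 d

t = ln(C₀/C)/k = ln(4.01/1.4)/0.41 = 1.052/0.41 = 2.567 d.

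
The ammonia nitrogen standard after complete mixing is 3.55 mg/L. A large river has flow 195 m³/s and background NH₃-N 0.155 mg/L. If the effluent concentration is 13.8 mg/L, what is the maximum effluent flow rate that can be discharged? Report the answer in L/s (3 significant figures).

64600 L/s

Mass balance at complete mixing: C_std·(Q_w + Q_r) = Q_w·C_e + Q_r·C_b.
Rearranging, Q_w = Q_r·(C_std − C_b)/(C_e − C_std) = 195·(3.55 − 0.155) / (13.8 − 3.55) = 64.59 m³/s.
= 6.459e+04 L/s.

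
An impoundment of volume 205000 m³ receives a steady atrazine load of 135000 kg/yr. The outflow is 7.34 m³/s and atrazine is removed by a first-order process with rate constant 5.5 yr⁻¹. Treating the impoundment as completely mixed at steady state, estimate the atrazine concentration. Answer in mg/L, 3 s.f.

Outflow Q = 7.34 m³/s × 3.156e+07 s/yr = 2.316e+08 m³/yr.
Steady-state CSTR mass balance: W = Q·C + k·V·C, so C = W/(Q + kV).
Q + kV = 2.316e+08 + 5.5·205000 = 2.328e+08 m³/yr.
C = 135000/2.328e+08 = 0.00058 kg/m³ = 0.58 mg/L.

0.580 mg/L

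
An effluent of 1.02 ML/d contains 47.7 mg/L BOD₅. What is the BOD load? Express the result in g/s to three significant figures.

0.563 g/s

1.02 ML/d = 0.01181 m³/s.
Mass flux = Q·C = 0.01181 m³/s × 47.7 g/m³ = 0.5631 g/s.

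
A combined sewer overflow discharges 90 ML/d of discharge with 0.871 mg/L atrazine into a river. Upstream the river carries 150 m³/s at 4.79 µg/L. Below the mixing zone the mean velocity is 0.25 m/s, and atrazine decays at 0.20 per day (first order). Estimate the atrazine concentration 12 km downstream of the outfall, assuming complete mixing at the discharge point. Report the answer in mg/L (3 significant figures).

0.00963 mg/L

90 ML/d = 1.042 m³/s.
4.79 µg/L = 0.00479 mg/L.
After complete mixing, C₀ = (1.042·0.871 + 150·0.00479) / 151 = 0.01076 mg/L.
Travel time t = 1.2e+04 m / 0.25 m/s = 4.8e+04 s = 0.5556 d.
C = 0.01076·exp(−0.20·0.5556) = 0.01076·0.8948 = 0.009632 mg/L.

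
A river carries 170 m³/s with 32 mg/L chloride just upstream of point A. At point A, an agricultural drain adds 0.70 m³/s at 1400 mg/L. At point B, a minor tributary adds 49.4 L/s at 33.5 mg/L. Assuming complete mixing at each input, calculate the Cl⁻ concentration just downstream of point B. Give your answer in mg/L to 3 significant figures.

37.6 mg/L

After input A: C = (170·32 + 0.7·1400) / 170.7 = 37.61 mg/L.
49.4 L/s = 0.0494 m³/s.
After input B: C = (170.7·37.61 + 0.0494·33.5) / 170.7 = 37.61 mg/L.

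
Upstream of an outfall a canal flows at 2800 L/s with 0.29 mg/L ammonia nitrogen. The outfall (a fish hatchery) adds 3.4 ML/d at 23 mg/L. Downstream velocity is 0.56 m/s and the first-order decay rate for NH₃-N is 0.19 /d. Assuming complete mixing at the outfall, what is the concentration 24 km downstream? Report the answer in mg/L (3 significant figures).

0.550 mg/L

3.4 ML/d = 0.03935 m³/s.
2800 L/s = 2.8 m³/s.
After complete mixing, C₀ = (0.03935·23 + 2.8·0.29) / 2.839 = 0.6047 mg/L.
Travel time t = 2.4e+04 m / 0.56 m/s = 4.286e+04 s = 0.496 d.
C = 0.6047·exp(−0.19·0.496) = 0.6047·0.9101 = 0.5504 mg/L.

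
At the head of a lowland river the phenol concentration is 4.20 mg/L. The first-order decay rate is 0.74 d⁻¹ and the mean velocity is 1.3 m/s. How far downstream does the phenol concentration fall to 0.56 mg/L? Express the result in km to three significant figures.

306 km

From C = C₀·e^(−kt), t = ln(C₀/C)/k = ln(4.20/0.56)/0.74 = 2.015/0.74 = 2.723 d.
Distance = v·t = 1.3 m/s × 2.353e+05 s = 3.058e+05 m = 305.8 km.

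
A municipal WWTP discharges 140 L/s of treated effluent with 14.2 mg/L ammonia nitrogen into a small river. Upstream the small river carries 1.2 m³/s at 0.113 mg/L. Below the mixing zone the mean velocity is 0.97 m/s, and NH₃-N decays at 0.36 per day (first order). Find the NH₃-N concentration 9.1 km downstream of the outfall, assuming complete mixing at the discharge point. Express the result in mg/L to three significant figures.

140 L/s = 0.14 m³/s.
After complete mixing, C₀ = (0.14·14.2 + 1.2·0.113) / 1.34 = 1.585 mg/L.
Travel time t = 9100 m / 0.97 m/s = 9381 s = 0.1086 d.
C = 1.585·exp(−0.36·0.1086) = 1.585·0.9617 = 1.524 mg/L.

1.52 mg/L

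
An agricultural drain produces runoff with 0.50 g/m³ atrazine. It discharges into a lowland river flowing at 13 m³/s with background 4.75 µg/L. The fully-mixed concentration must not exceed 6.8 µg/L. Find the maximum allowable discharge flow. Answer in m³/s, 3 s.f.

4.75 µg/L = 0.00475 mg/L.
6.8 µg/L = 0.0068 mg/L.
Mass balance at complete mixing: C_std·(Q_w + Q_r) = Q_w·C_e + Q_r·C_b.
Rearranging, Q_w = Q_r·(C_std − C_b)/(C_e − C_std) = 13·(0.0068 − 0.00475) / (0.5 − 0.0068) = 0.05403 m³/s.

0.0540 m³/s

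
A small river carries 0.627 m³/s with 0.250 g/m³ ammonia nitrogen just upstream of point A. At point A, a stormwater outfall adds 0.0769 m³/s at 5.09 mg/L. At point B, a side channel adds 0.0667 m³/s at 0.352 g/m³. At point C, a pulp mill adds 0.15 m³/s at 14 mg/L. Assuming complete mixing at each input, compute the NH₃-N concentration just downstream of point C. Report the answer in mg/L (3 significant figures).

After input A: C = (0.627·0.25 + 0.0769·5.09) / 0.7039 = 0.7788 mg/L.
After input B: C = (0.7039·0.7788 + 0.0667·0.352) / 0.7706 = 0.7418 mg/L.
After input C: C = (0.7706·0.7418 + 0.15·14) / 0.9206 = 2.902 mg/L.

2.90 mg/L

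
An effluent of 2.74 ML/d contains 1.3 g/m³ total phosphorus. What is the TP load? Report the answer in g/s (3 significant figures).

0.0412 g/s

2.74 ML/d = 0.03171 m³/s.
Mass flux = Q·C = 0.03171 m³/s × 1.3 g/m³ = 0.04123 g/s.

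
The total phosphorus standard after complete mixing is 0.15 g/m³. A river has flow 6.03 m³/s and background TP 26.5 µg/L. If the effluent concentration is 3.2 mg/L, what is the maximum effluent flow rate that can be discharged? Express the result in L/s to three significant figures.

244 L/s

26.5 µg/L = 0.0265 mg/L.
Mass balance at complete mixing: C_std·(Q_w + Q_r) = Q_w·C_e + Q_r·C_b.
Rearranging, Q_w = Q_r·(C_std − C_b)/(C_e − C_std) = 6.03·(0.15 − 0.0265) / (3.2 − 0.15) = 0.2442 m³/s.
= 244.2 L/s.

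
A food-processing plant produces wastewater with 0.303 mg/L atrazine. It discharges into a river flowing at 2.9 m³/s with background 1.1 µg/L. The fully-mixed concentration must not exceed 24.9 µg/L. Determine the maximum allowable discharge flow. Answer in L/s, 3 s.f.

1.1 µg/L = 0.0011 mg/L.
24.9 µg/L = 0.0249 mg/L.
Mass balance at complete mixing: C_std·(Q_w + Q_r) = Q_w·C_e + Q_r·C_b.
Rearranging, Q_w = Q_r·(C_std − C_b)/(C_e − C_std) = 2.9·(0.0249 − 0.0011) / (0.303 − 0.0249) = 0.2482 m³/s.
= 248.2 L/s.

248 L/s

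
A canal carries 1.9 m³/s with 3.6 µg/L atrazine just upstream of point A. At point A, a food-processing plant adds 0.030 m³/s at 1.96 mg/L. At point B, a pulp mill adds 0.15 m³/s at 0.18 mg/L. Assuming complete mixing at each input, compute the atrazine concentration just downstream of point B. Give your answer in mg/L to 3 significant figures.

0.0445 mg/L

3.6 µg/L = 0.0036 mg/L.
After input A: C = (1.9·0.0036 + 0.03·1.96) / 1.93 = 0.03401 mg/L.
After input B: C = (1.93·0.03401 + 0.15·0.18) / 2.08 = 0.04454 mg/L.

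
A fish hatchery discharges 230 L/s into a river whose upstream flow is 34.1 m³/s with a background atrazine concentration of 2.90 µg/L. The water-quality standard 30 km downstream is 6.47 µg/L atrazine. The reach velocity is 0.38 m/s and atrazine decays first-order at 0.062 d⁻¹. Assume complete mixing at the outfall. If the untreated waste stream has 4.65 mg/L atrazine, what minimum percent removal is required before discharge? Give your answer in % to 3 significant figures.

230 L/s = 0.23 m³/s.
2.90 µg/L = 0.0029 mg/L.
6.47 µg/L = 0.00647 mg/L.
Travel time to the compliance point: t = 3e+04/0.38 = 7.895e+04 s = 0.9137 d; decay factor exp(−0.062·0.9137) = 0.9449.
So the concentration just after mixing may be at most 0.00647/0.9449 = 0.006847 mg/L.
Mass balance: 0.006847·34.33 = 0.23·Cₑ + 34.1·0.0029.
Cₑ = (0.2351 − 0.09889) / 0.23 = 0.5921 mg/L.
Required removal = 1 − 0.5921/4.65 = 87.27 %.

87.3 %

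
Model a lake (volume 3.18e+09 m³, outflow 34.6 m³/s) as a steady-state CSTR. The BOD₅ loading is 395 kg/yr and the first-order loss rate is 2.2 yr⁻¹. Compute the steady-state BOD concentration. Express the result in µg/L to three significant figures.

0.0488 µg/L

Outflow Q = 34.6 m³/s × 3.156e+07 s/yr = 1.092e+09 m³/yr.
Steady-state CSTR mass balance: W = Q·C + k·V·C, so C = W/(Q + kV).
Q + kV = 1.092e+09 + 2.2·3.18e+09 = 8.088e+09 m³/yr.
C = 395/8.088e+09 = 4.884e-08 kg/m³ = 4.884e-05 mg/L = 0.04884 µg/L.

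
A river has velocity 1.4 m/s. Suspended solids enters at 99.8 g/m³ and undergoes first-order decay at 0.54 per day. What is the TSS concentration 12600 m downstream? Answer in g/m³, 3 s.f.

Travel time t = 12600 m / 1.4 m/s = 1.26e+04/1.4 = 9000 s = 0.1042 d.
First-order decay: C = 99.8·exp(−0.54·0.1042) = 99.8·0.9453 = 94.34 g/m³.

94.3 g/m³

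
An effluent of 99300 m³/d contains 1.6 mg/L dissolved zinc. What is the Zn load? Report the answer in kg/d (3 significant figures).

159 kg/d

99300 m³/d = 1.149 m³/s.
Mass flux = Q·C = 1.149 m³/s × 1.6 g/m³ = 1.839 g/s.
= 1.839 g/s × 86.4 = 158.9 kg/d.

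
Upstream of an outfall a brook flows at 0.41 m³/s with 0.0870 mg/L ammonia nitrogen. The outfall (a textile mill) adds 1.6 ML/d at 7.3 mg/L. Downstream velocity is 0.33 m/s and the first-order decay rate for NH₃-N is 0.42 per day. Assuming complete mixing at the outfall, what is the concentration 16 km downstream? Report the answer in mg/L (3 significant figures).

1.6 ML/d = 0.01852 m³/s.
After complete mixing, C₀ = (0.01852·7.3 + 0.41·0.087) / 0.4285 = 0.3987 mg/L.
Travel time t = 1.6e+04 m / 0.33 m/s = 4.848e+04 s = 0.5612 d.
C = 0.3987·exp(−0.42·0.5612) = 0.3987·0.79 = 0.315 mg/L.

0.315 mg/L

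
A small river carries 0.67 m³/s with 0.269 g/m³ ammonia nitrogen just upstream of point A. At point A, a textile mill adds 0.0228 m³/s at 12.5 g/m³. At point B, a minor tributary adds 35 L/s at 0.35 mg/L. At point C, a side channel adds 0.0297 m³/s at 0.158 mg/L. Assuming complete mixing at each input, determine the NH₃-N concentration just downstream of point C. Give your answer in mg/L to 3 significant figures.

0.637 mg/L

After input A: C = (0.67·0.269 + 0.0228·12.5) / 0.6928 = 0.6715 mg/L.
35 L/s = 0.035 m³/s.
After input B: C = (0.6928·0.6715 + 0.035·0.35) / 0.7278 = 0.6561 mg/L.
After input C: C = (0.7278·0.6561 + 0.0297·0.158) / 0.7575 = 0.6365 mg/L.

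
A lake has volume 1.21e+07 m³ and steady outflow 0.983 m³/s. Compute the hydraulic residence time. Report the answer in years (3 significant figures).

Q = 0.983 m³/s × 3.156e+07 s/yr = 3.102e+07 m³/yr.
Hydraulic residence time τ = V/Q = 1.21e+07/3.102e+07 = 0.3901 yr.

0.390 yr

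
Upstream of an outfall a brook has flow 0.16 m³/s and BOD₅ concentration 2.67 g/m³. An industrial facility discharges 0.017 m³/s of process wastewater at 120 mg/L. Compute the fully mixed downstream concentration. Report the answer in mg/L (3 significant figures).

13.9 mg/L

Conservation of mass across the mixing zone: C = (0.017·120 + 0.16·2.67) / (0.017 + 0.16) = 2.467/0.177 = 13.94 mg/L.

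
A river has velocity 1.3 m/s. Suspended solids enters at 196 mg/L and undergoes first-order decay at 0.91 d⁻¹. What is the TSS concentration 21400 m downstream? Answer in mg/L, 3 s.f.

Travel time t = 21400 m / 1.3 m/s = 2.14e+04/1.3 = 1.646e+04 s = 0.1905 d.
First-order decay: C = 196·exp(−0.91·0.1905) = 196·0.8408 = 164.8 mg/L.

165 mg/L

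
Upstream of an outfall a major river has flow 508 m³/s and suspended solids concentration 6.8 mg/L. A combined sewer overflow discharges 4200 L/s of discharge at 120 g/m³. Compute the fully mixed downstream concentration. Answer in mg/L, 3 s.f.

4200 L/s = 4.2 m³/s.
Conservation of mass across the mixing zone: C = (4.2·120 + 508·6.8) / (4.2 + 508) = 3958/512.2 = 7.728 mg/L.

7.73 mg/L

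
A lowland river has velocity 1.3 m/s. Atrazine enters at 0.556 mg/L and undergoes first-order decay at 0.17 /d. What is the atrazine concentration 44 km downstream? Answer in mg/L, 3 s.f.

Travel time t = 44 km / 1.3 m/s = 4.4e+04/1.3 = 3.385e+04 s = 0.3917 d.
First-order decay: C = 0.556·exp(−0.17·0.3917) = 0.556·0.9356 = 0.5202 mg/L.

0.520 mg/L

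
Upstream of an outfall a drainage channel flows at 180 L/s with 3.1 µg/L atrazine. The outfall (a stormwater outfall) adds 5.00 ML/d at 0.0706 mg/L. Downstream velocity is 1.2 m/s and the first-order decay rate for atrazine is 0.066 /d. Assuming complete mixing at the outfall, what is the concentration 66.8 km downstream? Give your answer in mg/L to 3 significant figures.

5.00 ML/d = 0.05787 m³/s.
180 L/s = 0.18 m³/s.
3.1 µg/L = 0.0031 mg/L.
After complete mixing, C₀ = (0.05787·0.0706 + 0.18·0.0031) / 0.2379 = 0.01952 mg/L.
Travel time t = 6.68e+04 m / 1.2 m/s = 5.567e+04 s = 0.6443 d.
C = 0.01952·exp(−0.066·0.6443) = 0.01952·0.9584 = 0.01871 mg/L.

0.0187 mg/L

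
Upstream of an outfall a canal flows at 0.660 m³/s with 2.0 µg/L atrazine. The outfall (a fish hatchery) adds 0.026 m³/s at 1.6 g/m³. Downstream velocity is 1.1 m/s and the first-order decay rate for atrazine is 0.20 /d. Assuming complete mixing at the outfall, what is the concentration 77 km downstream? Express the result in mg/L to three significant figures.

0.0532 mg/L

2.0 µg/L = 0.002 mg/L.
After complete mixing, C₀ = (0.026·1.6 + 0.66·0.002) / 0.686 = 0.06257 mg/L.
Travel time t = 7.7e+04 m / 1.1 m/s = 7e+04 s = 0.8102 d.
C = 0.06257·exp(−0.20·0.8102) = 0.06257·0.8504 = 0.05321 mg/L.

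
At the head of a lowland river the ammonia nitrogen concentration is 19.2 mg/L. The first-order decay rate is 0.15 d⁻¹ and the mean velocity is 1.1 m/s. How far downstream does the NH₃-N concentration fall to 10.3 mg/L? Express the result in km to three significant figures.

395 km

From C = C₀·e^(−kt), t = ln(C₀/C)/k = ln(19.2/10.3)/0.15 = 0.6228/0.15 = 4.152 d.
Distance = v·t = 1.1 m/s × 3.587e+05 s = 3.946e+05 m = 394.6 km.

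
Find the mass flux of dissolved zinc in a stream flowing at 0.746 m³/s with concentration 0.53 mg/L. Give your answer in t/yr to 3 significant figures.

Mass flux = Q·C = 0.746 m³/s × 0.53 g/m³ = 0.3954 g/s.
= 0.3954 g/s × 31.56 = 12.48 t/yr.

12.5 t/yr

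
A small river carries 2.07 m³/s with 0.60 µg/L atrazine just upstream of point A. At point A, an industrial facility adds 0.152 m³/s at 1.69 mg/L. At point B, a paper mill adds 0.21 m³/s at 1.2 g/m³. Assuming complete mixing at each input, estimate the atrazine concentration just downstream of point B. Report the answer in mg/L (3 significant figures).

0.210 mg/L

0.60 µg/L = 0.0006 mg/L.
After input A: C = (2.07·0.0006 + 0.152·1.69) / 2.222 = 0.1162 mg/L.
After input B: C = (2.222·0.1162 + 0.21·1.2) / 2.432 = 0.2098 mg/L.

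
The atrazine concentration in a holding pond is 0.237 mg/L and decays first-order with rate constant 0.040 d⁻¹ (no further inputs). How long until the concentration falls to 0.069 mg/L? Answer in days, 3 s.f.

t = ln(C₀/C)/k = ln(0.237/0.069)/0.040 = 1.234/0.040 = 30.85 d.

30.8 d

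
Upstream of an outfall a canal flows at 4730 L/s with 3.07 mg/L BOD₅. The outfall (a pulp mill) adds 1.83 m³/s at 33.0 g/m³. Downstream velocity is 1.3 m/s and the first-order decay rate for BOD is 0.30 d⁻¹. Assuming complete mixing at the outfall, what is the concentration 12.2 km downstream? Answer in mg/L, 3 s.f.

11.1 mg/L

4730 L/s = 4.73 m³/s.
After complete mixing, C₀ = (1.83·33 + 4.73·3.07) / 6.56 = 11.42 mg/L.
Travel time t = 1.22e+04 m / 1.3 m/s = 9385 s = 0.1086 d.
C = 11.42·exp(−0.30·0.1086) = 11.42·0.9679 = 11.05 mg/L.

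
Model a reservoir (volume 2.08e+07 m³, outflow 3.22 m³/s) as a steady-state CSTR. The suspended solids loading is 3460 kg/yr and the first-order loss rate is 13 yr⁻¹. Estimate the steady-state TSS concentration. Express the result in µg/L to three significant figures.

Outflow Q = 3.22 m³/s × 3.156e+07 s/yr = 1.016e+08 m³/yr.
Steady-state CSTR mass balance: W = Q·C + k·V·C, so C = W/(Q + kV).
Q + kV = 1.016e+08 + 13·2.08e+07 = 3.72e+08 m³/yr.
C = 3460/3.72e+08 = 9.301e-06 kg/m³ = 0.009301 mg/L = 9.301 µg/L.

9.30 µg/L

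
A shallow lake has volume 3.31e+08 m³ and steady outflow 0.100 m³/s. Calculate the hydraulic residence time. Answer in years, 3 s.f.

105 yr

Q = 0.100 m³/s × 3.156e+07 s/yr = 3.156e+06 m³/yr.
Hydraulic residence time τ = V/Q = 3.31e+08/3.156e+06 = 104.9 yr.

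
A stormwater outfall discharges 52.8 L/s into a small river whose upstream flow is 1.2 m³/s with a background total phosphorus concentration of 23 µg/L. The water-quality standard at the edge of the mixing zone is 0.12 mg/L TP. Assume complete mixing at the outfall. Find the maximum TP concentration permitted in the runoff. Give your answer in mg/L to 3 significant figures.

2.32 mg/L

52.8 L/s = 0.0528 m³/s.
23 µg/L = 0.023 mg/L.
Mass balance: 0.12·1.253 = 0.0528·Cₑ + 1.2·0.023.
Cₑ = (0.1503 − 0.0276) / 0.0528 = 2.325 mg/L.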